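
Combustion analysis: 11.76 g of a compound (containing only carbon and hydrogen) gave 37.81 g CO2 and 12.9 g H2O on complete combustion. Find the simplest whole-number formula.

mol C = 37.81 / 44.01 = 0.8591; mass C = 0.8591 × 12.01 = 10.32 g
mol H = 2 × (12.9 / 18.02) = 1.432; mass H = 1.432 × 1.008 = 1.443 g
Divide by the smallest (0.8591 mol C): C 1.000, H 1.667
×3: C 3.00, H 5.00 → C3H5

C3H5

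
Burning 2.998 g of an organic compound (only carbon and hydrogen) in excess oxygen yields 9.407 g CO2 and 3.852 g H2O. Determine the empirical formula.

mol C = 9.407 / 44.01 = 0.2137; mass C = 0.2137 × 12.01 = 2.567 g
mol H = 2 × (3.852 / 18.02) = 0.4275; mass H = 0.4275 × 1.008 = 0.4309 g
Divide by the smallest (0.2137 mol C): C 1.000, H 2.000
Ratio ≈ 1:2, so the empirical formula is CH2

CH2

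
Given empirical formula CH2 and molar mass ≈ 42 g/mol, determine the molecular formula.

Empirical-formula mass = 14.03 g/mol
n = 42 / 14.03 = 2.99 ≈ 3
Molecular formula = (CH2)3 = C3H6

C3H6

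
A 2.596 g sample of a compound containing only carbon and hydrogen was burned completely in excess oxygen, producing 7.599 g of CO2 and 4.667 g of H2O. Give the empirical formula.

CH3

mol C = 7.599 / 44.01 = 0.1727; mass C = 0.1727 × 12.01 = 2.074 g
mol H = 2 × (4.667 / 18.02) = 0.5180; mass H = 0.5180 × 1.008 = 0.5221 g
Ratios (÷ 0.1727): C 1.000, H 3.000
→ CH3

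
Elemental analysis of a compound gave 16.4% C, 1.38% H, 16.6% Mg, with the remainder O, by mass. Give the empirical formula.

C2H2MgO6

Assume 100 g: 16.4 g C, 1.38 g H, 16.6 g Mg, 65.62 g O.
n(C) = 16.4/12.01 = 1.366, n(H) = 1.38/1.008 = 1.369, n(Mg) = 16.6/24.31 = 0.6828, n(O) = 65.62/16.00 = 4.101
Divide by the smallest (0.6828 mol Mg): C 2.000, H 2.005, Mg 1.000, O 6.006
≈ 2:2:1:6 → C2H2MgO6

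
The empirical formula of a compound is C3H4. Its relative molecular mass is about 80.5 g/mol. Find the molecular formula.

C6H8

Empirical-formula mass = 40.06 g/mol
n = 80.5 / 40.06 = 2.01 ≈ 2
Molecular formula = (C3H4)2 = C6H8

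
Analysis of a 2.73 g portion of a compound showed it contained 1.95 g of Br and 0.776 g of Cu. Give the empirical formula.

Br2Cu

n(Br) = 1.95/79.90 = 0.02441, n(Cu) = 0.776/63.55 = 0.01221
Smallest is Cu at 0.01221 mol; normalising gives Br 1.999, Cu 1.000
→ Br2Cu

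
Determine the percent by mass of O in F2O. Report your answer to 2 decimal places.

29.63%

Molar mass = 2(19.00) + 1(16.00) = 54.000 g/mol
Mass of O per mole = 1 × 16.00 = 16.000 g
% O = 16.000 / 54.000 × 100 = 29.63%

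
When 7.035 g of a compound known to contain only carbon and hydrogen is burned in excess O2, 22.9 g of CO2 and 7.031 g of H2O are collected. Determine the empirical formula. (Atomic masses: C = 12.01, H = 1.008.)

C2H3

mol C = 22.9 / 44.01 = 0.5203; mass C = 0.5203 × 12.01 = 6.249 g
mol H = 2 × (7.031 / 18.02) = 0.7804; mass H = 0.7804 × 1.008 = 0.7866 g
Smallest is C at 0.5203 mol; normalising gives C 1.000, H 1.500
Multiply by 2: C 2.00, H 3.00 → C2H3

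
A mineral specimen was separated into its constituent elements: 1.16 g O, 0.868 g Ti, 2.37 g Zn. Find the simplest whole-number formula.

Moles — O: 1.16 / 16.00 = 0.0725 mol; Ti: 0.868 / 47.87 = 0.01813 mol; Zn: 2.37 / 65.38 = 0.03625 mol
Divide by the smallest (0.01813 mol Ti): O 3.998, Ti 1.000, Zn 1.999
≈ 4:1:2 → O4TiZn2

O4TiZn2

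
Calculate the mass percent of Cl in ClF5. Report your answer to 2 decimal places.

27.18%

Molar mass = 1(35.45) + 5(19.00) = 130.450 g/mol
Mass of Cl per mole = 1 × 35.45 = 35.450 g
% Cl = 35.450 / 130.450 × 100 = 27.18%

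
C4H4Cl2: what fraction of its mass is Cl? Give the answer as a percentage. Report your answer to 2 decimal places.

Molar mass = 4(12.01) + 4(1.008) + 2(35.45) = 122.972 g/mol
Mass of Cl per mole = 2 × 35.45 = 70.900 g
% Cl = 70.900 / 122.972 × 100 = 57.66%

57.66%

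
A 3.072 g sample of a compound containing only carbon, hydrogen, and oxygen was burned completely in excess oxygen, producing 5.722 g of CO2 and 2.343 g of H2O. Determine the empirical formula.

mol C = 5.722 / 44.01 = 0.1300; mass C = 0.1300 × 12.01 = 1.561 g
mol H = 2 × (2.343 / 18.02) = 0.2600; mass H = 0.2600 × 1.008 = 0.2621 g
mass O = 3.072 − (1.824) = 1.248 g → mol O = 0.07802
Smallest is O at 0.07802 mol; normalising gives C 1.666, H 3.333, O 1.000
Scaling by 3: C 5.00, H 10.00, O 3.00 → C5H10O3

C5H10O3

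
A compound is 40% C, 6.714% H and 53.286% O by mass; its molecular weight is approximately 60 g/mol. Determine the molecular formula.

Assume 100 g: 40 g C, 6.714 g H, 53.286 g O.
n(C) = 40/12.01 = 3.331, n(H) = 6.714/1.008 = 6.661, n(O) = 53.286/16.00 = 3.33
Smallest is O at 3.33 mol; normalising gives C 1.000, H 2.000, O 1.000
Ratio ≈ 1:2:1, so the empirical formula is CH2O
Empirical-formula mass = 30.03 g/mol
n = 60 / 30.03 = 2.00 ≈ 2
Molecular formula = (CH2O)×2 = C2H4O2

C2H4O2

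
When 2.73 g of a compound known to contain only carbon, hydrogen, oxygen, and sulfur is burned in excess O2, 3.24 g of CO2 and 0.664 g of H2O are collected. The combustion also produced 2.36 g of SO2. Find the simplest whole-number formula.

mol C = 3.24 / 44.01 = 0.07362; mass C = 0.07362 × 12.01 = 0.8842 g
mol H = 2 × (0.664 / 18.02) = 0.07370; mass H = 0.07370 × 1.008 = 0.07429 g
mol S = 2.36 / 64.07 = 0.03683; mass S = 1.181 g
mass O = 2.73 − (2.140) = 0.5903 g → mol O = 0.03689
Ratios (÷ 0.03683): C 1.999, H 2.001, O 1.002, S 1.000
≈ 2:2:1:1 → C2H2OS

C2H2OS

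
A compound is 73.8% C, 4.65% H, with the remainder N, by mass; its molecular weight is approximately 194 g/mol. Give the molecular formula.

C12H9N3

Assume 100 g: 73.8 g C, 4.65 g H, 21.55 g N.
C: 73.8 g ÷ 12.01 g/mol = 6.145 mol
H: 4.65 g ÷ 1.008 g/mol = 4.613 mol
N: 21.55 g ÷ 14.01 g/mol = 1.538 mol
Divide by the smallest (1.538 mol N): C 3.995, H 2.999, N 1.000
≈ 4:3:1 → C4H3N
Empirical-formula mass = 65.07 g/mol
n = 194 / 65.07 = 2.98 ≈ 3
Molecular formula = (C4H3N)×3 = C12H9N3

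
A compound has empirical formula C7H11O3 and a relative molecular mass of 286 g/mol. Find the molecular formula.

Empirical-formula mass = 143.16 g/mol
n = 286 / 143.16 = 2.00 ≈ 2
Molecular formula = (C7H11O3)2 = C14H22O6

C14H22O6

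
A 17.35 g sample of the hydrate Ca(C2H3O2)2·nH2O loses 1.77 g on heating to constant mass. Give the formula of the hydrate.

Ca(C2H3O2)2·H2O

Mass of anhydrous Ca(C2H3O2)2 = 17.35 − 1.77 = 15.58 g
mol H2O = 1.77 / 18.02 = 0.09822
Molar mass of Ca(C2H3O2)2 = 158.17 g/mol → mol Ca(C2H3O2)2 = 15.58 / 158.17 = 0.0985
n = 0.09822 / 0.0985 = 1.00 ≈ 1 → Ca(C2H3O2)2·H2O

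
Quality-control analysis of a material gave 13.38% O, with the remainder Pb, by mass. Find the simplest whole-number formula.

Assume 100 g: 13.38 g O, 86.62 g Pb.
Moles — O: 13.38 / 16.00 = 0.8363 mol; Pb: 86.62 / 207.2 = 0.4181 mol
Smallest is Pb at 0.4181 mol; normalising gives O 2.000, Pb 1.000
≈ 2:1 → O2Pb

O2Pb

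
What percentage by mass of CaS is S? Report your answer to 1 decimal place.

Molar mass = 1(40.08) + 1(32.07) = 72.150 g/mol
Mass of S per mole = 1 × 32.07 = 32.070 g
% S = 32.070 / 72.150 × 100 = 44.4%

44.4%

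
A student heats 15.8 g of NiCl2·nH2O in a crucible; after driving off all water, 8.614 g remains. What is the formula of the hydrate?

NiCl2·6H2O

Mass of water lost = 15.8 − 8.614 = 7.186 g → 7.186 / 18.02 = 0.3988 mol H2O
Molar mass of NiCl2 = 129.59 g/mol → mol NiCl2 = 8.614 / 129.59 = 0.06647
n = 0.3988 / 0.06647 = 6.00 ≈ 6 → NiCl2·6H2O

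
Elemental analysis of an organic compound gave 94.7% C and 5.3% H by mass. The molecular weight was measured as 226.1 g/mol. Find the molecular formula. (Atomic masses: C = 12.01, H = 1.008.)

Assume 100 g: 94.7 g C, 5.3 g H.
n(C) = 94.7/12.01 = 7.885, n(H) = 5.3/1.008 = 5.258
Ratios (÷ 5.258): C 1.500, H 1.000
Multiply by 2: C 3.00, H 2.00 → C3H2
Empirical-formula mass = 38.05 g/mol
n = 226.1 / 38.05 = 5.94 ≈ 6
Molecular formula = (C3H2)×6 = C18H12

C18H12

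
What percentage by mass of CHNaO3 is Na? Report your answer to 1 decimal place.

27.4%

Molar mass = 1(12.01) + 1(1.008) + 1(22.99) + 3(16.00) = 84.008 g/mol
Mass of Na per mole = 1 × 22.99 = 22.990 g
% Na = 22.990 / 84.008 × 100 = 27.4%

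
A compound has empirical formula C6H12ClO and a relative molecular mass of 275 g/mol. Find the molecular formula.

C12H24Cl2O2

Empirical-formula mass = 135.61 g/mol
n = 275 / 135.61 = 2.03 ≈ 2
Molecular formula = (C6H12ClO)2 = C12H24Cl2O2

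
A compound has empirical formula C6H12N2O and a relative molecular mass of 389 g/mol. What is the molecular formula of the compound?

Empirical-formula mass = 128.18 g/mol
n = 389 / 128.18 = 3.03 ≈ 3
Molecular formula = (C6H12N2O)3 = C18H36N6O3

C18H36N6O3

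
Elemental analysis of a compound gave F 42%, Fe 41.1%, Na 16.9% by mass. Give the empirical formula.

F3FeNa

Assume 100 g: 42 g F, 41.1 g Fe, 16.9 g Na.
F: 42 g ÷ 19.00 g/mol = 2.211 mol
Fe: 41.1 g ÷ 55.85 g/mol = 0.7359 mol
Na: 16.9 g ÷ 22.99 g/mol = 0.7351 mol
Smallest is Na at 0.7351 mol; normalising gives F 3.007, Fe 1.001, Na 1.000
→ F3FeNa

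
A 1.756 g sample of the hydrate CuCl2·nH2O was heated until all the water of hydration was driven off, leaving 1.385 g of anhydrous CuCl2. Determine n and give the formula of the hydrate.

CuCl2·2H2O

Mass of water lost = 1.756 − 1.385 = 0.371 g → 0.371 / 18.02 = 0.02059 mol H2O
Molar mass of CuCl2 = 134.45 g/mol → mol CuCl2 = 1.385 / 134.45 = 0.0103
n = 0.02059 / 0.0103 = 2.00 ≈ 2 → CuCl2·2H2O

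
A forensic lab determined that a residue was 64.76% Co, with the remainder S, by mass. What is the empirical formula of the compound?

Assume 100 g: 64.76 g Co, 35.24 g S.
Moles — Co: 64.76 / 58.93 = 1.099 mol; S: 35.24 / 32.07 = 1.099 mol
Divide by the smallest (1.099 mol S): Co 1.000, S 1.000
Ratio ≈ 1:1, so the empirical formula is CoS

CoS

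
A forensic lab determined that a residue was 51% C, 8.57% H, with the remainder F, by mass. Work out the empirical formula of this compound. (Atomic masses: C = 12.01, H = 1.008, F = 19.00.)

C2H4F

Assume 100 g: 51 g C, 8.57 g H, 40.43 g F.
Moles — C: 51 / 12.01 = 4.246 mol; H: 8.57 / 1.008 = 8.502 mol; F: 40.43 / 19.00 = 2.128 mol
Smallest is F at 2.128 mol; normalising gives C 1.996, H 3.995, F 1.000
→ C2H4F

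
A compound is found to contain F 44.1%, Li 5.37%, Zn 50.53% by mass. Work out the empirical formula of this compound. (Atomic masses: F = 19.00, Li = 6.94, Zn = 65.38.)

F3LiZn

Assume 100 g: 44.1 g F, 5.37 g Li, 50.53 g Zn.
Moles — F: 44.1 / 19.00 = 2.321 mol; Li: 5.37 / 6.94 = 0.7738 mol; Zn: 50.53 / 65.38 = 0.7729 mol
Divide by the smallest (0.7729 mol Zn): F 3.003, Li 1.001, Zn 1.000
Ratio ≈ 3:1:1, so the empirical formula is F3LiZn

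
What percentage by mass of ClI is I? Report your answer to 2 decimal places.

78.16%

Molar mass = 1(35.45) + 1(126.90) = 162.350 g/mol
Mass of I per mole = 1 × 126.90 = 126.900 g
% I = 126.900 / 162.350 × 100 = 78.16%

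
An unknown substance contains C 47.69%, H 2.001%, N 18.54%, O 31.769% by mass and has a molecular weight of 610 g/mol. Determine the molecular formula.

Assume 100 g: 47.69 g C, 2.001 g H, 18.54 g N, 31.769 g O.
n(C) = 47.69/12.01 = 3.971, n(H) = 2.001/1.008 = 1.985, n(N) = 18.54/14.01 = 1.323, n(O) = 31.769/16.00 = 1.986
Divide by the smallest (1.323 mol N): C 3.001, H 1.500, N 1.000, O 1.500
Multiply by 2: C 6.00, H 3.00, N 2.00, O 3.00 → C6H3N2O3
Empirical-formula mass = 151.10 g/mol
n = 610 / 151.10 = 4.04 ≈ 4
Molecular formula = (C6H3N2O3)×4 = C24H12N8O12

C24H12N8O12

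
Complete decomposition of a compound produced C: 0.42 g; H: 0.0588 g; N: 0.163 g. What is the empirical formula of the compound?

C3H5N

C: 0.42 g ÷ 12.01 g/mol = 0.03497 mol
H: 0.0588 g ÷ 1.008 g/mol = 0.05833 mol
N: 0.163 g ÷ 14.01 g/mol = 0.01163 mol
Ratios (÷ 0.01163): C 3.006, H 5.014, N 1.000
Ratio ≈ 3:5:1, so the empirical formula is C3H5N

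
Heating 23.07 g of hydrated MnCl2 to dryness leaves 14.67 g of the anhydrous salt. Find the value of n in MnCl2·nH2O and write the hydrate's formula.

MnCl2·4H2O

Mass of water lost = 23.07 − 14.67 = 8.4 g → 8.4 / 18.02 = 0.4661 mol H2O
Molar mass of MnCl2 = 125.84 g/mol → mol MnCl2 = 14.67 / 125.84 = 0.1166
n = 0.4661 / 0.1166 = 4.00 ≈ 4 → MnCl2·4H2O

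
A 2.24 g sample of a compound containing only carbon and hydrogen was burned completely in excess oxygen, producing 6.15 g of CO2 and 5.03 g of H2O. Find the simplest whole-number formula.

CH4

mol C = 6.15 / 44.01 = 0.1397; mass C = 0.1397 × 12.01 = 1.678 g
mol H = 2 × (5.03 / 18.02) = 0.5583; mass H = 0.5583 × 1.008 = 0.5627 g
Divide by the smallest (0.1397 mol C): C 1.000, H 3.995
→ CH4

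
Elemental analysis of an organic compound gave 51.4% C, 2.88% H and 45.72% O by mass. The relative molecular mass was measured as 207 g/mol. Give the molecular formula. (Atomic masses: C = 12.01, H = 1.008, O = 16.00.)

C9H6O6

Assume 100 g: 51.4 g C, 2.88 g H, 45.72 g O.
Moles — C: 51.4 / 12.01 = 4.28 mol; H: 2.88 / 1.008 = 2.857 mol; O: 45.72 / 16.00 = 2.857 mol
Divide by the smallest (2.857 mol H): C 1.498, H 1.000, O 1.000
×2: C 3.00, H 2.00, O 2.00 → C3H2O2
Empirical-formula mass = 70.05 g/mol
n = 207 / 70.05 = 2.96 ≈ 3
Molecular formula = (C3H2O2)×3 = C9H6O6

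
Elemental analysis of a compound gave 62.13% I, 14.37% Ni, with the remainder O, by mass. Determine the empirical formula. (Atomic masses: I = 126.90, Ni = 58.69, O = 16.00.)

I2NiO6

Assume 100 g: 62.13 g I, 14.37 g Ni, 23.5 g O.
n(I) = 62.13/126.90 = 0.4896, n(Ni) = 14.37/58.69 = 0.2448, n(O) = 23.5/16.00 = 1.469
Ratios (÷ 0.2448): I 2.000, Ni 1.000, O 5.999
Ratio ≈ 2:1:6, so the empirical formula is I2NiO6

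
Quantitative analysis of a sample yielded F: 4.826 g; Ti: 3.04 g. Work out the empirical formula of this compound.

F4Ti

F: 4.826 g ÷ 19.00 g/mol = 0.254 mol
Ti: 3.04 g ÷ 47.87 g/mol = 0.06351 mol
Ratios (÷ 0.06351): F 4.000, Ti 1.000
→ F4Ti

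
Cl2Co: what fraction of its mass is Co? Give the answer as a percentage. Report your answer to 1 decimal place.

Molar mass = 2(35.45) + 1(58.93) = 129.830 g/mol
Mass of Co per mole = 1 × 58.93 = 58.930 g
% Co = 58.930 / 129.830 × 100 = 45.4%

45.4%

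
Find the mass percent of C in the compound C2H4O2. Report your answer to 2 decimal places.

Molar mass = 2(12.01) + 4(1.008) + 2(16.00) = 60.052 g/mol
Mass of C per mole = 2 × 12.01 = 24.020 g
% C = 24.020 / 60.052 × 100 = 40.00%

40.00%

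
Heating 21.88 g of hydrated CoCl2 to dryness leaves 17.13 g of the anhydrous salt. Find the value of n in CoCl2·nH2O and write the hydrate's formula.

Mass of water lost = 21.88 − 17.13 = 4.75 g → 4.75 / 18.02 = 0.2636 mol H2O
Molar mass of CoCl2 = 129.83 g/mol → mol CoCl2 = 17.13 / 129.83 = 0.1319
n = 0.2636 / 0.1319 = 2.00 ≈ 2 → CoCl2·2H2O

CoCl2·2H2O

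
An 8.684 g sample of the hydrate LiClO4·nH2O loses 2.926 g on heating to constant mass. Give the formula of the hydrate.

LiClO4·3H2O

Mass of anhydrous LiClO4 = 8.684 − 2.926 = 5.758 g
mol H2O = 2.926 / 18.02 = 0.1624
Molar mass of LiClO4 = 106.39 g/mol → mol LiClO4 = 5.758 / 106.39 = 0.05412
n = 0.1624 / 0.05412 = 3.00 ≈ 3 → LiClO4·3H2O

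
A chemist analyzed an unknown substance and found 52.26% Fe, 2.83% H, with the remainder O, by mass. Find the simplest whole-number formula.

FeH3O3

Assume 100 g: 52.26 g Fe, 2.83 g H, 44.91 g O.
Fe: 52.26 g ÷ 55.85 g/mol = 0.9357 mol
H: 2.83 g ÷ 1.008 g/mol = 2.808 mol
O: 44.91 g ÷ 16.00 g/mol = 2.807 mol
Smallest is Fe at 0.9357 mol; normalising gives Fe 1.000, H 3.000, O 3.000
≈ 1:3:3 → FeH3O3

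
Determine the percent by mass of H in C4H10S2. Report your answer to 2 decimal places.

Molar mass = 4(12.01) + 10(1.008) + 2(32.07) = 122.260 g/mol
Mass of H per mole = 10 × 1.008 = 10.080 g
% H = 10.080 / 122.260 × 100 = 8.24%

8.24%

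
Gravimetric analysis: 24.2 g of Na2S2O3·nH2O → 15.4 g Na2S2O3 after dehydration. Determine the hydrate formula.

Mass of water lost = 24.2 − 15.4 = 8.8 g → 8.8 / 18.02 = 0.4883 mol H2O
Molar mass of Na2S2O3 = 158.12 g/mol → mol Na2S2O3 = 15.4 / 158.12 = 0.09739
n = 0.4883 / 0.09739 = 5.01 ≈ 5 → Na2S2O3·5H2O

Na2S2O3·5H2O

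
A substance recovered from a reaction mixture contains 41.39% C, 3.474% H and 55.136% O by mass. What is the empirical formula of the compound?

Assume 100 g: 41.39 g C, 3.474 g H, 55.136 g O.
Moles — C: 41.39 / 12.01 = 3.446 mol; H: 3.474 / 1.008 = 3.446 mol; O: 55.136 / 16.00 = 3.446 mol
Smallest is O at 3.446 mol; normalising gives C 1.000, H 1.000, O 1.000
Ratio ≈ 1:1:1, so the empirical formula is CHO

CHO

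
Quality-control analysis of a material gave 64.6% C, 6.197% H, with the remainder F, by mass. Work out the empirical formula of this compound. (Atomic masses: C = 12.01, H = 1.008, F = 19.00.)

Assume 100 g: 64.6 g C, 6.197 g H, 29.203 g F.
Moles — C: 64.6 / 12.01 = 5.379 mol; H: 6.197 / 1.008 = 6.148 mol; F: 29.203 / 19.00 = 1.537 mol
Ratios (÷ 1.537): C 3.500, H 4.000, F 1.000
Multiply by 2: C 7.00, H 8.00, F 2.00 → C7H8F2

C7H8F2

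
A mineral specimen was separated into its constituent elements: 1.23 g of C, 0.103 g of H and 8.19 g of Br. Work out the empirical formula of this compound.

CHBr

n(C) = 1.23/12.01 = 0.1024, n(H) = 0.103/1.008 = 0.1022, n(Br) = 8.19/79.90 = 0.1025
Divide by the smallest (0.1022 mol H): C 1.002, H 1.000, Br 1.003
→ CHBr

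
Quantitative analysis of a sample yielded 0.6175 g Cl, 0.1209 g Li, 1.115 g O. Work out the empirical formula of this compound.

Cl: 0.6175 g ÷ 35.45 g/mol = 0.01742 mol
Li: 0.1209 g ÷ 6.94 g/mol = 0.01742 mol
O: 1.115 g ÷ 16.00 g/mol = 0.06969 mol
Smallest is Cl at 0.01742 mol; normalising gives Cl 1.000, Li 1.000, O 4.001
≈ 1:1:4 → ClLiO4

ClLiO4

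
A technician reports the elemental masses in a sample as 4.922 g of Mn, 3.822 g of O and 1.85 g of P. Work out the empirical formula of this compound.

Mn: 4.922 g ÷ 54.94 g/mol = 0.08959 mol
O: 3.822 g ÷ 16.00 g/mol = 0.2389 mol
P: 1.85 g ÷ 30.97 g/mol = 0.05974 mol
Ratios (÷ 0.05974): Mn 1.500, O 3.999, P 1.000
Scaling by 2: Mn 3.00, O 8.00, P 2.00 → Mn3O8P2

Mn3O8P2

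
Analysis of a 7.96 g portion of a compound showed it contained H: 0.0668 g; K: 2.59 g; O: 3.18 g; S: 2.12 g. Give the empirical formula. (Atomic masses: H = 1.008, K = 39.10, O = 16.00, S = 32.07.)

HKO3S

H: 0.0668 g ÷ 1.008 g/mol = 0.06627 mol
K: 2.59 g ÷ 39.10 g/mol = 0.06624 mol
O: 3.18 g ÷ 16.00 g/mol = 0.1988 mol
S: 2.12 g ÷ 32.07 g/mol = 0.06611 mol
Divide by the smallest (0.06611 mol S): H 1.002, K 1.002, O 3.007, S 1.000
≈ 1:1:3:1 → HKO3S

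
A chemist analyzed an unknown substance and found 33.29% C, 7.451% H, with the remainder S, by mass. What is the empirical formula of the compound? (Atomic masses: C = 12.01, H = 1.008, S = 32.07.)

Assume 100 g: 33.29 g C, 7.451 g H, 59.259 g S.
C: 33.29 g ÷ 12.01 g/mol = 2.772 mol
H: 7.451 g ÷ 1.008 g/mol = 7.392 mol
S: 59.259 g ÷ 32.07 g/mol = 1.848 mol
Divide by the smallest (1.848 mol S): C 1.500, H 4.000, S 1.000
×2: C 3.00, H 8.00, S 2.00 → C3H8S2

C3H8S2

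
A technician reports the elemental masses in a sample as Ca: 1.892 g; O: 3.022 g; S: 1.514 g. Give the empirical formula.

CaO4S

n(Ca) = 1.892/40.08 = 0.04721, n(O) = 3.022/16.00 = 0.1889, n(S) = 1.514/32.07 = 0.04721
Divide by the smallest (0.04721 mol Ca): Ca 1.000, O 4.001, S 1.000
→ CaO4S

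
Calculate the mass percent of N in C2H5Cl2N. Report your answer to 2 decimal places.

12.29%

Molar mass = 2(12.01) + 5(1.008) + 2(35.45) + 1(14.01) = 113.970 g/mol
Mass of N per mole = 1 × 14.01 = 14.010 g
% N = 14.010 / 113.970 × 100 = 12.29%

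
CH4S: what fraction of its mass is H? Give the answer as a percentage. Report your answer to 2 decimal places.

Molar mass = 1(12.01) + 4(1.008) + 1(32.07) = 48.112 g/mol
Mass of H per mole = 4 × 1.008 = 4.032 g
% H = 4.032 / 48.112 × 100 = 8.38%

8.38%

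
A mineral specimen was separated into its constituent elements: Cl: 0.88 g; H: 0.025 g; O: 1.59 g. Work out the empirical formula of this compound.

Moles — Cl: 0.88 / 35.45 = 0.02482 mol; H: 0.025 / 1.008 = 0.0248 mol; O: 1.59 / 16.00 = 0.09938 mol
Divide by the smallest (0.0248 mol H): Cl 1.001, H 1.000, O 4.007
Ratio ≈ 1:1:4, so the empirical formula is ClHO4

ClHO4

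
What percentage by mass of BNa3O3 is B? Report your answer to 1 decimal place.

Molar mass = 1(10.81) + 3(22.99) + 3(16.00) = 127.780 g/mol
Mass of B per mole = 1 × 10.81 = 10.810 g
% B = 10.810 / 127.780 × 100 = 8.5%

8.5%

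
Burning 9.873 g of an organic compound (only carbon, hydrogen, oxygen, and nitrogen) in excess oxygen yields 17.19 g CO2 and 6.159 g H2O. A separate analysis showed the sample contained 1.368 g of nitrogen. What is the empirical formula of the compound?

mol C = 17.19 / 44.01 = 0.3906; mass C = 0.3906 × 12.01 = 4.691 g
mol H = 2 × (6.159 / 18.02) = 0.6836; mass H = 0.6836 × 1.008 = 0.6890 g
mol N = 1.368 / 14.01 = 0.09764
mass O = 9.873 − (6.748) = 3.125 g → mol O = 0.1953
Ratios (÷ 0.09764): C 4.000, H 7.001, N 1.000, O 2.000
→ C4H7NO2

C4H7NO2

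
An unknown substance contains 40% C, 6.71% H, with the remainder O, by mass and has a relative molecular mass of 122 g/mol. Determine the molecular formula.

Assume 100 g: 40 g C, 6.71 g H, 53.29 g O.
C: 40 g ÷ 12.01 g/mol = 3.331 mol
H: 6.71 g ÷ 1.008 g/mol = 6.657 mol
O: 53.29 g ÷ 16.00 g/mol = 3.331 mol
Divide by the smallest (3.331 mol C): C 1.000, H 1.999, O 1.000
Ratio ≈ 1:2:1, so the empirical formula is CH2O
Empirical-formula mass = 30.03 g/mol
n = 122 / 30.03 = 4.06 ≈ 4
Molecular formula = (CH2O)×4 = C4H8O4

C4H8O4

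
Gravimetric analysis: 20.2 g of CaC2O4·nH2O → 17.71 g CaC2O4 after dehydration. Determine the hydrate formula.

Mass of water lost = 20.2 − 17.71 = 2.49 g → 2.49 / 18.02 = 0.1382 mol H2O
Molar mass of CaC2O4 = 128.10 g/mol → mol CaC2O4 = 17.71 / 128.10 = 0.1383
n = 0.1382 / 0.1383 = 1.00 ≈ 1 → CaC2O4·H2O

CaC2O4·H2O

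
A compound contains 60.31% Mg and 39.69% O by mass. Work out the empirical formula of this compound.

Assume 100 g: 60.31 g Mg, 39.69 g O.
n(Mg) = 60.31/24.31 = 2.481, n(O) = 39.69/16.00 = 2.481
Ratios (÷ 2.481): Mg 1.000, O 1.000
→ MgO

MgO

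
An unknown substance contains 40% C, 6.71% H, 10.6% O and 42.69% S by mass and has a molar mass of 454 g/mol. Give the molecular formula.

C15H30O3S6

Assume 100 g: 40 g C, 6.71 g H, 10.6 g O, 42.69 g S.
C: 40 g ÷ 12.01 g/mol = 3.331 mol
H: 6.71 g ÷ 1.008 g/mol = 6.657 mol
O: 10.6 g ÷ 16.00 g/mol = 0.6625 mol
S: 42.69 g ÷ 32.07 g/mol = 1.331 mol
Divide by the smallest (0.6625 mol O): C 5.027, H 10.048, O 1.000, S 2.009
≈ 5:10:1:2 → C5H10OS2
Empirical-formula mass = 150.27 g/mol
n = 454 / 150.27 = 3.02 ≈ 3
Molecular formula = (C5H10OS2)×3 = C15H30O3S6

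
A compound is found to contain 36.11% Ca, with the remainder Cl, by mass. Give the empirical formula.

Assume 100 g: 36.11 g Ca, 63.89 g Cl.
Ca: 36.11 g ÷ 40.08 g/mol = 0.9009 mol
Cl: 63.89 g ÷ 35.45 g/mol = 1.802 mol
Divide by the smallest (0.9009 mol Ca): Ca 1.000, Cl 2.000
≈ 1:2 → CaCl2

CaCl2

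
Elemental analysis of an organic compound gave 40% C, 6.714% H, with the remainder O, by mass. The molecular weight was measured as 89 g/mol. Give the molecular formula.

Assume 100 g: 40 g C, 6.714 g H, 53.286 g O.
Moles — C: 40 / 12.01 = 3.331 mol; H: 6.714 / 1.008 = 6.661 mol; O: 53.286 / 16.00 = 3.33 mol
Ratios (÷ 3.33): C 1.000, H 2.000, O 1.000
Ratio ≈ 1:2:1, so the empirical formula is CH2O
Empirical-formula mass = 30.03 g/mol
n = 89 / 30.03 = 2.96 ≈ 3
Molecular formula = (CH2O)×3 = C3H6O3

C3H6O3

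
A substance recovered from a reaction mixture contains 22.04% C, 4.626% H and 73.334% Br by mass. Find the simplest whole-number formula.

Assume 100 g: 22.04 g C, 4.626 g H, 73.334 g Br.
Moles — C: 22.04 / 12.01 = 1.835 mol; H: 4.626 / 1.008 = 4.589 mol; Br: 73.334 / 79.90 = 0.9178 mol
Ratios (÷ 0.9178): C 1.999, H 5.000, Br 1.000
≈ 2:5:1 → C2H5Br

C2H5Br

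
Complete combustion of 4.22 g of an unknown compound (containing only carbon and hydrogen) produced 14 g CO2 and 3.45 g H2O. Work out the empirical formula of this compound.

C5H6

mol C = 14 / 44.01 = 0.3181; mass C = 0.3181 × 12.01 = 3.820 g
mol H = 2 × (3.45 / 18.02) = 0.3829; mass H = 0.3829 × 1.008 = 0.3860 g
Divide by the smallest (0.3181 mol C): C 1.000, H 1.204
Multiply by 5: C 5.00, H 6.02 → C5H6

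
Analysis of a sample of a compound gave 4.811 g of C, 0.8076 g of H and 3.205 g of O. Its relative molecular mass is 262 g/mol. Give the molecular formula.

C: 4.811 g ÷ 12.01 g/mol = 0.4006 mol
H: 0.8076 g ÷ 1.008 g/mol = 0.8012 mol
O: 3.205 g ÷ 16.00 g/mol = 0.2003 mol
Smallest is O at 0.2003 mol; normalising gives C 2.000, H 4.000, O 1.000
Ratio ≈ 2:4:1, so the empirical formula is C2H4O
Empirical-formula mass = 44.05 g/mol
n = 262 / 44.05 = 5.95 ≈ 6
Molecular formula = (C2H4O)×6 = C12H24O6

C12H24O6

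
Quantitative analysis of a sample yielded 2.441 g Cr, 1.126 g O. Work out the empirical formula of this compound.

Cr2O3

Cr: 2.441 g ÷ 52.00 g/mol = 0.04694 mol
O: 1.126 g ÷ 16.00 g/mol = 0.07037 mol
Divide by the smallest (0.04694 mol Cr): Cr 1.000, O 1.499
Scaling by 2: Cr 2.00, O 3.00 → Cr2O3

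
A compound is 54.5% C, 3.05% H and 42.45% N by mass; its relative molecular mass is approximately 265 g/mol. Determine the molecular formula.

Assume 100 g: 54.5 g C, 3.05 g H, 42.45 g N.
Moles — C: 54.5 / 12.01 = 4.538 mol; H: 3.05 / 1.008 = 3.026 mol; N: 42.45 / 14.01 = 3.03 mol
Divide by the smallest (3.026 mol H): C 1.500, H 1.000, N 1.001
Scaling by 2: C 3.00, H 2.00, N 2.00 → C3H2N2
Empirical-formula mass = 66.07 g/mol
n = 265 / 66.07 = 4.01 ≈ 4
Molecular formula = (C3H2N2)×4 = C12H8N8

C12H8N8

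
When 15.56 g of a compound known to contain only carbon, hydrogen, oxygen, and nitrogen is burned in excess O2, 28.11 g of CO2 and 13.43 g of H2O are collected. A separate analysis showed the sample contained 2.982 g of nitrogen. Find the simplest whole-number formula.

C3H7NO

mol C = 28.11 / 44.01 = 0.6387; mass C = 0.6387 × 12.01 = 7.671 g
mol H = 2 × (13.43 / 18.02) = 1.491; mass H = 1.491 × 1.008 = 1.502 g
mol N = 2.982 / 14.01 = 0.2128
mass O = 15.56 − (12.16) = 3.405 g → mol O = 0.2128
Divide by the smallest (0.2128 mol O): C 3.002, H 7.005, N 1.000, O 1.000
≈ 3:7:1:1 → C3H7NO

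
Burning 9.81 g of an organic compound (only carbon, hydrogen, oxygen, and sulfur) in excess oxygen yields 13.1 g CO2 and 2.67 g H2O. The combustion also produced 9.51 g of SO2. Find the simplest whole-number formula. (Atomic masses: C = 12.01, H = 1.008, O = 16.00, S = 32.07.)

mol C = 13.1 / 44.01 = 0.2977; mass C = 0.2977 × 12.01 = 3.575 g
mol H = 2 × (2.67 / 18.02) = 0.2963; mass H = 0.2963 × 1.008 = 0.2987 g
mol S = 9.51 / 64.07 = 0.1484; mass S = 4.760 g
mass O = 9.81 − (8.634) = 1.176 g → mol O = 0.07351
Ratios (÷ 0.07351): C 4.049, H 4.031, O 1.000, S 2.019
→ C4H4OS2

C4H4OS2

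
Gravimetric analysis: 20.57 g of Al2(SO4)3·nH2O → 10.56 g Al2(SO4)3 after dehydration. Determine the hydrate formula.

Mass of water lost = 20.57 − 10.56 = 10.01 g → 10.01 / 18.02 = 0.5555 mol H2O
Molar mass of Al2(SO4)3 = 342.17 g/mol → mol Al2(SO4)3 = 10.56 / 342.17 = 0.03086
n = 0.5555 / 0.03086 = 18.00 ≈ 18 → Al2(SO4)3·18H2O

Al2(SO4)3·18H2O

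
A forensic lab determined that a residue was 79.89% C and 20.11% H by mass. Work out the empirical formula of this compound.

CH3

Assume 100 g: 79.89 g C, 20.11 g H.
C: 79.89 g ÷ 12.01 g/mol = 6.652 mol
H: 20.11 g ÷ 1.008 g/mol = 19.95 mol
Ratios (÷ 6.652): C 1.000, H 2.999
Ratio ≈ 1:3, so the empirical formula is CH3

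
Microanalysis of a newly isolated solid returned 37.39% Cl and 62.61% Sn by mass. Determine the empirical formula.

Assume 100 g: 37.39 g Cl, 62.61 g Sn.
n(Cl) = 37.39/35.45 = 1.055, n(Sn) = 62.61/118.71 = 0.5274
Smallest is Sn at 0.5274 mol; normalising gives Cl 2.000, Sn 1.000
≈ 2:1 → Cl2Sn

Cl2Sn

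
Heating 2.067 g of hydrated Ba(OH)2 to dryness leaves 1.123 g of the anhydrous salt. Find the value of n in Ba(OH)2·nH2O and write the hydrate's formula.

Mass of water lost = 2.067 − 1.123 = 0.944 g → 0.944 / 18.02 = 0.05239 mol H2O
Molar mass of Ba(OH)2 = 171.35 g/mol → mol Ba(OH)2 = 1.123 / 171.35 = 0.006554
n = 0.05239 / 0.006554 = 7.99 ≈ 8 → Ba(OH)2·8H2O

Ba(OH)2·8H2O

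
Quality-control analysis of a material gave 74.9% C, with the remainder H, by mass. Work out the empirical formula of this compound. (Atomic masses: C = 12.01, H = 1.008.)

Assume 100 g: 74.9 g C, 25.1 g H.
n(C) = 74.9/12.01 = 6.236, n(H) = 25.1/1.008 = 24.9
Divide by the smallest (6.236 mol C): C 1.000, H 3.993
→ CH4

CH4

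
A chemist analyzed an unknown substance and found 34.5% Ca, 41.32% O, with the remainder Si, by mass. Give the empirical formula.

Assume 100 g: 34.5 g Ca, 41.32 g O, 24.18 g Si.
n(Ca) = 34.5/40.08 = 0.8608, n(O) = 41.32/16.00 = 2.583, n(Si) = 24.18/28.09 = 0.8608
Ratios (÷ 0.8608): Ca 1.000, O 3.000, Si 1.000
≈ 1:3:1 → CaO3Si

CaO3Si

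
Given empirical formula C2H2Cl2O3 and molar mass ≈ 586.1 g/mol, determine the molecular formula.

Empirical-formula mass = 144.94 g/mol
n = 586.1 / 144.94 = 4.04 ≈ 4
Molecular formula = (C2H2Cl2O3)4 = C8H8Cl8O12

C8H8Cl8O12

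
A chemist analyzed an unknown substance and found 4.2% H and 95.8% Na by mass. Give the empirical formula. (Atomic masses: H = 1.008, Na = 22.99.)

Assume 100 g: 4.2 g H, 95.8 g Na.
n(H) = 4.2/1.008 = 4.167, n(Na) = 95.8/22.99 = 4.167
Smallest is H at 4.167 mol; normalising gives H 1.000, Na 1.000
≈ 1:1 → HNa

HNa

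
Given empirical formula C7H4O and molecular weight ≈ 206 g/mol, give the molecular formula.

Empirical-formula mass = 104.10 g/mol
n = 206 / 104.10 = 1.98 ≈ 2
Molecular formula = (C7H4O)2 = C14H8O2

C14H8O2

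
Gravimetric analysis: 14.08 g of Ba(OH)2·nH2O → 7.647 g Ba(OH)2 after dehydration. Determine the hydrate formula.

Ba(OH)2·8H2O

Mass of water lost = 14.08 − 7.647 = 6.433 g → 6.433 / 18.02 = 0.357 mol H2O
Molar mass of Ba(OH)2 = 171.35 g/mol → mol Ba(OH)2 = 7.647 / 171.35 = 0.04463
n = 0.357 / 0.04463 = 8.00 ≈ 8 → Ba(OH)2·8H2O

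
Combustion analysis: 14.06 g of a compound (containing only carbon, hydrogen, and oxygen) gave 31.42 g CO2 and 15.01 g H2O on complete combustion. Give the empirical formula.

C3H7O

mol C = 31.42 / 44.01 = 0.7139; mass C = 0.7139 × 12.01 = 8.574 g
mol H = 2 × (15.01 / 18.02) = 1.666; mass H = 1.666 × 1.008 = 1.679 g
mass O = 14.06 − (10.25) = 3.806 g → mol O = 0.2379
Ratios (÷ 0.2379): C 3.001, H 7.003, O 1.000
→ C3H7O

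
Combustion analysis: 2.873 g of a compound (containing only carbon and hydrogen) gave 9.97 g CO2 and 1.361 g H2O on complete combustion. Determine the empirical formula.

mol C = 9.97 / 44.01 = 0.2265; mass C = 0.2265 × 12.01 = 2.721 g
mol H = 2 × (1.361 / 18.02) = 0.1511; mass H = 0.1511 × 1.008 = 0.1523 g
Divide by the smallest (0.1511 mol H): C 1.500, H 1.000
Scaling by 2: C 3.00, H 2.00 → C3H2

C3H2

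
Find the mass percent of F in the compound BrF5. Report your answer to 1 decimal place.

54.3%

Molar mass = 1(79.90) + 5(19.00) = 174.900 g/mol
Mass of F per mole = 5 × 19.00 = 95.000 g
% F = 95.000 / 174.900 × 100 = 54.3%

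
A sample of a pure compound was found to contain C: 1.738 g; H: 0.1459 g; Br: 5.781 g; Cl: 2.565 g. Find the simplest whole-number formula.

C: 1.738 g ÷ 12.01 g/mol = 0.1447 mol
H: 0.1459 g ÷ 1.008 g/mol = 0.1447 mol
Br: 5.781 g ÷ 79.90 g/mol = 0.07235 mol
Cl: 2.565 g ÷ 35.45 g/mol = 0.07236 mol
Smallest is Br at 0.07235 mol; normalising gives C 2.000, H 2.001, Br 1.000, Cl 1.000
→ C2H2BrCl

C2H2BrCl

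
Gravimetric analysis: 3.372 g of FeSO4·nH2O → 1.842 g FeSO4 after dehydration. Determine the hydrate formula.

Mass of water lost = 3.372 − 1.842 = 1.53 g → 1.53 / 18.02 = 0.08491 mol H2O
Molar mass of FeSO4 = 151.92 g/mol → mol FeSO4 = 1.842 / 151.92 = 0.01212
n = 0.08491 / 0.01212 = 7.00 ≈ 7 → FeSO4·7H2O

FeSO4·7H2O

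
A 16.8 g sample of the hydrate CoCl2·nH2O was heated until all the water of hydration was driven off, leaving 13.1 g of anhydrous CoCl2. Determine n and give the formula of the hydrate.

CoCl2·2H2O

Mass of water lost = 16.8 − 13.1 = 3.7 g → 3.7 / 18.02 = 0.2053 mol H2O
Molar mass of CoCl2 = 129.83 g/mol → mol CoCl2 = 13.1 / 129.83 = 0.1009
n = 0.2053 / 0.1009 = 2.03 ≈ 2 → CoCl2·2H2O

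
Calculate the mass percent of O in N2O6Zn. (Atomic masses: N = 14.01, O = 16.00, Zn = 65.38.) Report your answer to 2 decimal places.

50.69%

Molar mass = 2(14.01) + 6(16.00) + 1(65.38) = 189.400 g/mol
Mass of O per mole = 6 × 16.00 = 96.000 g
% O = 96.000 / 189.400 × 100 = 50.69%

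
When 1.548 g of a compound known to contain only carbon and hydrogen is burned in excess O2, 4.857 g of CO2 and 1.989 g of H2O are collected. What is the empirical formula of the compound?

mol C = 4.857 / 44.01 = 0.1104; mass C = 0.1104 × 12.01 = 1.325 g
mol H = 2 × (1.989 / 18.02) = 0.2208; mass H = 0.2208 × 1.008 = 0.2225 g
Ratios (÷ 0.1104): C 1.000, H 2.000
≈ 1:2 → CH2

CH2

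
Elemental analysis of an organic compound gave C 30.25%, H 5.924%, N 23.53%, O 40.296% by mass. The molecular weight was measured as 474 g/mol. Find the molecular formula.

C12H28N8O12

Assume 100 g: 30.25 g C, 5.924 g H, 23.53 g N, 40.296 g O.
Moles — C: 30.25 / 12.01 = 2.519 mol; H: 5.924 / 1.008 = 5.877 mol; N: 23.53 / 14.01 = 1.68 mol; O: 40.296 / 16.00 = 2.518 mol
Smallest is N at 1.68 mol; normalising gives C 1.500, H 3.499, N 1.000, O 1.500
Multiply by 2: C 3.00, H 7.00, N 2.00, O 3.00 → C3H7N2O3
Empirical-formula mass = 119.11 g/mol
n = 474 / 119.11 = 3.98 ≈ 4
Molecular formula = (C3H7N2O3)×4 = C12H28N8O12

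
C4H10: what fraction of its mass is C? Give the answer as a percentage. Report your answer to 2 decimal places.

Molar mass = 4(12.01) + 10(1.008) = 58.120 g/mol
Mass of C per mole = 4 × 12.01 = 48.040 g
% C = 48.040 / 58.120 × 100 = 82.66%

82.66%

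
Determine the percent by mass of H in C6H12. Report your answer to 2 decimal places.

Molar mass = 6(12.01) + 12(1.008) = 84.156 g/mol
Mass of H per mole = 12 × 1.008 = 12.096 g
% H = 12.096 / 84.156 × 100 = 14.37%

14.37%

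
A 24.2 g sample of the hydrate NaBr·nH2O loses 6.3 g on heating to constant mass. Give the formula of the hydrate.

Mass of anhydrous NaBr = 24.2 − 6.3 = 17.9 g
mol H2O = 6.3 / 18.02 = 0.3496
Molar mass of NaBr = 102.89 g/mol → mol NaBr = 17.9 / 102.89 = 0.174
n = 0.3496 / 0.174 = 2.01 ≈ 2 → NaBr·2H2O

NaBr·2H2O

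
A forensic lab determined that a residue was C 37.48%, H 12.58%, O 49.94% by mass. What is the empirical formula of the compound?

Assume 100 g: 37.48 g C, 12.58 g H, 49.94 g O.
C: 37.48 g ÷ 12.01 g/mol = 3.121 mol
H: 12.58 g ÷ 1.008 g/mol = 12.48 mol
O: 49.94 g ÷ 16.00 g/mol = 3.121 mol
Smallest is C at 3.121 mol; normalising gives C 1.000, H 3.999, O 1.000
→ CH4O

CH4O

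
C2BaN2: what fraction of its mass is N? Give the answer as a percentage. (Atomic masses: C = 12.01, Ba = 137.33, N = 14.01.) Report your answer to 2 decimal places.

Molar mass = 2(12.01) + 1(137.33) + 2(14.01) = 189.370 g/mol
Mass of N per mole = 2 × 14.01 = 28.020 g
% N = 28.020 / 189.370 × 100 = 14.80%

14.80%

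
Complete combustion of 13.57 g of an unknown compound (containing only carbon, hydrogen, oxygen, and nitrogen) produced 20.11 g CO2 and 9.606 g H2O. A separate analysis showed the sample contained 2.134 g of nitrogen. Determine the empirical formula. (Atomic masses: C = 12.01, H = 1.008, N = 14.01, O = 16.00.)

C3H7NO2

mol C = 20.11 / 44.01 = 0.4569; mass C = 0.4569 × 12.01 = 5.488 g
mol H = 2 × (9.606 / 18.02) = 1.066; mass H = 1.066 × 1.008 = 1.075 g
mol N = 2.134 / 14.01 = 0.1523
mass O = 13.57 − (8.697) = 4.873 g → mol O = 0.3046
Divide by the smallest (0.1523 mol N): C 3.000, H 6.999, N 1.000, O 2.000
→ C3H7NO2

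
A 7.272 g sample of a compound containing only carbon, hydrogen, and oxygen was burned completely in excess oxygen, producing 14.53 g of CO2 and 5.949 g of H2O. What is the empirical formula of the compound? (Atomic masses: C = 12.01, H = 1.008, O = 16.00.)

C2H4O

mol C = 14.53 / 44.01 = 0.3302; mass C = 0.3302 × 12.01 = 3.965 g
mol H = 2 × (5.949 / 18.02) = 0.6603; mass H = 0.6603 × 1.008 = 0.6655 g
mass O = 7.272 − (4.631) = 2.641 g → mol O = 0.1651
Ratios (÷ 0.1651): C 2.000, H 4.000, O 1.000
Ratio ≈ 2:4:1, so the empirical formula is C2H4O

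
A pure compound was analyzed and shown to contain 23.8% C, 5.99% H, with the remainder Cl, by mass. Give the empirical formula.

Assume 100 g: 23.8 g C, 5.99 g H, 70.21 g Cl.
Moles — C: 23.8 / 12.01 = 1.982 mol; H: 5.99 / 1.008 = 5.942 mol; Cl: 70.21 / 35.45 = 1.981 mol
Divide by the smallest (1.981 mol Cl): C 1.001, H 3.000, Cl 1.000
Ratio ≈ 1:3:1, so the empirical formula is CH3Cl

CH3Cl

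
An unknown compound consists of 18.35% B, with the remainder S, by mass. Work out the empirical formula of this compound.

B2S3

Assume 100 g: 18.35 g B, 81.65 g S.
n(B) = 18.35/10.81 = 1.698, n(S) = 81.65/32.07 = 2.546
Divide by the smallest (1.698 mol B): B 1.000, S 1.500
Multiply by 2: B 2.00, S 3.00 → B2S3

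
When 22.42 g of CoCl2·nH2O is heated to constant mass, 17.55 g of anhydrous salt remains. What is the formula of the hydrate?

CoCl2·2H2O

Mass of water lost = 22.42 − 17.55 = 4.87 g → 4.87 / 18.02 = 0.2703 mol H2O
Molar mass of CoCl2 = 129.83 g/mol → mol CoCl2 = 17.55 / 129.83 = 0.1352
n = 0.2703 / 0.1352 = 2.00 ≈ 2 → CoCl2·2H2O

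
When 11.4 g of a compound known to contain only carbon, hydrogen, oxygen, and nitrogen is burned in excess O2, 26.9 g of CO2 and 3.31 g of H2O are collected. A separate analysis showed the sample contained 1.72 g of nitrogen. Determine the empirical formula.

C5H3NO

mol C = 26.9 / 44.01 = 0.6112; mass C = 0.6112 × 12.01 = 7.341 g
mol H = 2 × (3.31 / 18.02) = 0.3674; mass H = 0.3674 × 1.008 = 0.3703 g
mol N = 1.72 / 14.01 = 0.1228
mass O = 11.4 − (9.431) = 1.969 g → mol O = 0.1231
Smallest is N at 0.1228 mol; normalising gives C 4.979, H 2.992, N 1.000, O 1.002
Ratio ≈ 5:3:1:1, so the empirical formula is C5H3NO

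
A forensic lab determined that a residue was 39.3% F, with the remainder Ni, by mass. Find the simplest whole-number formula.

F2Ni

Assume 100 g: 39.3 g F, 60.7 g Ni.
n(F) = 39.3/19.00 = 2.068, n(Ni) = 60.7/58.69 = 1.034
Divide by the smallest (1.034 mol Ni): F 2.000, Ni 1.000
Ratio ≈ 2:1, so the empirical formula is F2Ni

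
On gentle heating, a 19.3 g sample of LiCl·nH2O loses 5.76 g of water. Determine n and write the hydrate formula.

Mass of anhydrous LiCl = 19.3 − 5.76 = 13.54 g
mol H2O = 5.76 / 18.02 = 0.3196
Molar mass of LiCl = 42.39 g/mol → mol LiCl = 13.54 / 42.39 = 0.3194
n = 0.3196 / 0.3194 = 1.00 ≈ 1 → LiCl·H2O

LiCl·H2O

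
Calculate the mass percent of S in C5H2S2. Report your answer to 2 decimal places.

50.82%

Molar mass = 5(12.01) + 2(1.008) + 2(32.07) = 126.206 g/mol
Mass of S per mole = 2 × 32.07 = 64.140 g
% S = 64.140 / 126.206 × 100 = 50.82%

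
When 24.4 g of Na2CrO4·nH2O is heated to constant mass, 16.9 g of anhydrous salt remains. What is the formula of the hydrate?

Na2CrO4·4H2O

Mass of water lost = 24.4 − 16.9 = 7.5 g → 7.5 / 18.02 = 0.4162 mol H2O
Molar mass of Na2CrO4 = 161.98 g/mol → mol Na2CrO4 = 16.9 / 161.98 = 0.1043
n = 0.4162 / 0.1043 = 3.99 ≈ 4 → Na2CrO4·4H2O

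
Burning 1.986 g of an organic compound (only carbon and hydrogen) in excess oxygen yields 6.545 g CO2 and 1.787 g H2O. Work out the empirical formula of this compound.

C3H4

mol C = 6.545 / 44.01 = 0.1487; mass C = 0.1487 × 12.01 = 1.786 g
mol H = 2 × (1.787 / 18.02) = 0.1983; mass H = 0.1983 × 1.008 = 0.1999 g
Ratios (÷ 0.1487): C 1.000, H 1.334
Multiply by 3: C 3.00, H 4.00 → C3H4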